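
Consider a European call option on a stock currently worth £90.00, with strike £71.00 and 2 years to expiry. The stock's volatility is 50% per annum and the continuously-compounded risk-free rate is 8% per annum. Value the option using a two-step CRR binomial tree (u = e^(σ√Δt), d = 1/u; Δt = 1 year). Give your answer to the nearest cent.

CRR parameters: u = e^(σ√Δt) = e^(0.5·√1) = 1.6487, d = 1/u = 0.6065
Per-period rate: rΔt = 0.08·1 = 0.08, so R = e^0.08 = 1.0833
Risk-neutral probability p = (e^0.08 − 0.6065)/(1.6487 − 0.6065) = 0.4768/1.0422 = 0.4575
Terminal stock prices: S_uu = 244.6, S_ud = 90, S_dd = 33.11
Terminal payoffs (S − K): max(173.6, 0) = 173.6, max(19, 0) = 19, max(-37.89, 0) = 0
Node u (S = 148.4): V_u = e^(−0.08)·[0.4575·173.6454 + 0.5425·19.0000] = 82.8437
Node d (S = 54.59): V_d = e^(−0.08)·[0.4575·19.0000 + 0.5425·0.0000] = 8.0234
Node 0 (S = 90): V_0 = e^(−0.08)·[0.4575·82.8437 + 0.5425·8.0234] = 39.0020

£39.00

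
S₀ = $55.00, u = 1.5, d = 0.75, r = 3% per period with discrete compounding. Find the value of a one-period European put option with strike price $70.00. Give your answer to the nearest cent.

Risk-neutral probability p = (1 + 0.03 − 0.75)/(1.5 − 0.75) = 0.2800/0.7500 = 0.3733
Terminal stock prices: S_u = 82.5, S_d = 41.25
Terminal payoffs (K − S): max(-12.5, 0) = 0, max(28.75, 0) = 28.75
Node 0 (S = 55): V_0 = 1/1.03·[0.3733·0.0000 + 0.6267·28.7500] = 17.4919

$17.49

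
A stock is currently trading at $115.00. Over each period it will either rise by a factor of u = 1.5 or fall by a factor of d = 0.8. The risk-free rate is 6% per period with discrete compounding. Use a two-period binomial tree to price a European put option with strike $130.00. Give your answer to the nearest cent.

$19.83

Risk-neutral probability p = (1 + 0.06 − 0.8)/(1.5 − 0.8) = 0.2600/0.7000 = 0.3714
Terminal stock prices: S_uu = 258.8, S_ud = 138, S_dd = 73.6
Terminal payoffs (K − S): max(-128.8, 0) = 0, max(-8, 0) = 0, max(56.4, 0) = 56.4
Node u (S = 172.5): V_u = 1/1.06·[0.3714·0.0000 + 0.6286·0.0000] = 0.0000
Node d (S = 92): V_d = 1/1.06·[0.3714·0.0000 + 0.6286·56.4000] = 33.4447
Node 0 (S = 115): V_0 = 1/1.06·[0.3714·0.0000 + 0.6286·33.4447] = 19.8325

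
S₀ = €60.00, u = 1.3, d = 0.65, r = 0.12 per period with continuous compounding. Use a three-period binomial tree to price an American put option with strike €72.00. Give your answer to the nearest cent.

Risk-neutral probability p = (e^0.12 − 0.65)/(1.3 − 0.65) = 0.4775/0.6500 = 0.7346
Terminal stock prices: S_uuu = 131.8, S_uud = 65.91, S_udd = 32.96, S_ddd = 16.48
Terminal payoffs (K − S): max(-59.82, 0) = 0, max(6.09, 0) = 6.09, max(39.04, 0) = 39.04, max(55.52, 0) = 55.52
Node uu (S = 101.4): continuation = e^(−0.12)·[0.7346·0.0000 + 0.2654·6.0900] = 1.4335; exercise value = 0.0000 ≤ continuation, so V_uu = 1.4335
Node ud (S = 50.7): continuation = e^(−0.12)·[0.7346·6.0900 + 0.2654·39.0450] = 13.1583; exercise value = 21.3000 > continuation, so V_ud = 21.3000 (exercise)
Node dd (S = 25.35): continuation = e^(−0.12)·[0.7346·39.0450 + 0.2654·55.5225] = 38.5083; exercise value = 46.6500 > continuation, so V_dd = 46.6500 (exercise)
Node u (S = 78): continuation = e^(−0.12)·[0.7346·1.4335 + 0.2654·21.3000] = 5.9475; exercise value = 0.0000 ≤ continuation, so V_u = 5.9475
Node d (S = 39): continuation = e^(−0.12)·[0.7346·21.3000 + 0.2654·46.6500] = 24.8583; exercise value = 33.0000 > continuation, so V_d = 33.0000 (exercise)
Node 0 (S = 60): continuation = e^(−0.12)·[0.7346·5.9475 + 0.2654·33.0000] = 11.6426; exercise value = 12.0000 > continuation, so V_0 = 12.0000 (exercise)

€12.00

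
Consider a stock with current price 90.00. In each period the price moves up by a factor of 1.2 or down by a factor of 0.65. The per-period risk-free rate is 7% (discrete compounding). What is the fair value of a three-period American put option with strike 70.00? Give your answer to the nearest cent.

3.39

Risk-neutral probability p = (1 + 0.07 − 0.65)/(1.2 − 0.65) = 0.4200/0.5500 = 0.7636
Terminal stock prices: S_uuu = 155.5, S_uud = 84.24, S_udd = 45.63, S_ddd = 24.72
Terminal payoffs (K − S): max(-85.52, 0) = 0, max(-14.24, 0) = 0, max(24.37, 0) = 24.37, max(45.28, 0) = 45.28
Node uu (S = 129.6): continuation = 1/1.07·[0.7636·0.0000 + 0.2364·0.0000] = 0.0000; exercise value = 0.0000 ≤ continuation, so V_uu = 0.0000
Node ud (S = 70.2): continuation = 1/1.07·[0.7636·0.0000 + 0.2364·24.3700] = 5.3833; exercise value = 0.0000 ≤ continuation, so V_ud = 5.3833
Node dd (S = 38.03): continuation = 1/1.07·[0.7636·24.3700 + 0.2364·45.2837] = 27.3956; exercise value = 31.9750 > continuation, so V_dd = 31.9750 (exercise)
Node u (S = 108): continuation = 1/1.07·[0.7636·0.0000 + 0.2364·5.3833] = 1.1892; exercise value = 0.0000 ≤ continuation, so V_u = 1.1892
Node d (S = 58.5): continuation = 1/1.07·[0.7636·5.3833 + 0.2364·31.9750] = 10.9053; exercise value = 11.5000 > continuation, so V_d = 11.5000 (exercise)
Node 0 (S = 90): continuation = 1/1.07·[0.7636·1.1892 + 0.2364·11.5000] = 3.3891; exercise value = 0.0000 ≤ continuation, so V_0 = 3.3891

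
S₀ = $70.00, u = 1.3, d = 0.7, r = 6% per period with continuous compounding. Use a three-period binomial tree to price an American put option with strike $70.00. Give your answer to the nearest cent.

Risk-neutral probability p = (e^0.06 − 0.7)/(1.3 − 0.7) = 0.3618/0.6000 = 0.6031
Terminal stock prices: S_uuu = 153.8, S_uud = 82.81, S_udd = 44.59, S_ddd = 24.01
Terminal payoffs (K − S): max(-83.79, 0) = 0, max(-12.81, 0) = 0, max(25.41, 0) = 25.41, max(45.99, 0) = 45.99
Node uu (S = 118.3): continuation = e^(−0.06)·[0.6031·0.0000 + 0.3969·0.0000] = 0.0000; exercise value = 0.0000 ≤ continuation, so V_uu = 0.0000
Node ud (S = 63.7): continuation = e^(−0.06)·[0.6031·0.0000 + 0.3969·25.4100] = 9.4988; exercise value = 6.3000 ≤ continuation, so V_ud = 9.4988
Node dd (S = 34.3): continuation = e^(−0.06)·[0.6031·25.4100 + 0.3969·45.9900] = 31.6235; exercise value = 35.7000 > continuation, so V_dd = 35.7000 (exercise)
Node u (S = 91): continuation = e^(−0.06)·[0.6031·0.0000 + 0.3969·9.4988] = 3.5509; exercise value = 0.0000 ≤ continuation, so V_u = 3.5509
Node d (S = 49): continuation = e^(−0.06)·[0.6031·9.4988 + 0.3969·35.7000] = 18.7403; exercise value = 21.0000 > continuation, so V_d = 21.0000 (exercise)
Node 0 (S = 70): continuation = e^(−0.06)·[0.6031·3.5509 + 0.3969·21.0000] = 9.8670; exercise value = 0.0000 ≤ continuation, so V_0 = 9.8670

$9.87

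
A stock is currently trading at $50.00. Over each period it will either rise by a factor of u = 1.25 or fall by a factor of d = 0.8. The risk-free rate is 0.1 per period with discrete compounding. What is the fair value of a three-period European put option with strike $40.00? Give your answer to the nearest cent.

$0.40

Risk-neutral probability p = (1 + 0.1 − 0.8)/(1.25 − 0.8) = 0.3000/0.4500 = 0.6667
Terminal stock prices: S_uuu = 97.66, S_uud = 62.5, S_udd = 40, S_ddd = 25.6
Terminal payoffs (K − S): max(-57.66, 0) = 0, max(-22.5, 0) = 0, max(0, 0) = 0, max(14.4, 0) = 14.4
Node uu (S = 78.12): V_uu = 1/1.1·[0.6667·0.0000 + 0.3333·0.0000] = 0.0000
Node ud (S = 50): V_ud = 1/1.1·[0.6667·0.0000 + 0.3333·0.0000] = 0.0000
Node dd (S = 32): V_dd = 1/1.1·[0.6667·0.0000 + 0.3333·14.4000] = 4.3636
Node u (S = 62.5): V_u = 1/1.1·[0.6667·0.0000 + 0.3333·0.0000] = 0.0000
Node d (S = 40): V_d = 1/1.1·[0.6667·0.0000 + 0.3333·4.3636] = 1.3223
Node 0 (S = 50): V_0 = 1/1.1·[0.6667·0.0000 + 0.3333·1.3223] = 0.4007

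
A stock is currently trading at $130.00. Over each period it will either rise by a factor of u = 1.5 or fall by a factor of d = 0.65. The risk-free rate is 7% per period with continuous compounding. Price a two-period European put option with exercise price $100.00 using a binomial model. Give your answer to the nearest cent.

$9.91

Risk-neutral probability p = (e^0.07 − 0.65)/(1.5 − 0.65) = 0.4225/0.8500 = 0.4971
Terminal stock prices: S_uu = 292.5, S_ud = 126.8, S_dd = 54.93
Terminal payoffs (K − S): max(-192.5, 0) = 0, max(-26.75, 0) = 0, max(45.07, 0) = 45.07
Node u (S = 195): V_u = e^(−0.07)·[0.4971·0.0000 + 0.5029·0.0000] = 0.0000
Node d (S = 84.5): V_d = e^(−0.07)·[0.4971·0.0000 + 0.5029·45.0750] = 21.1370
Node 0 (S = 130): V_0 = e^(−0.07)·[0.4971·0.0000 + 0.5029·21.1370] = 9.9118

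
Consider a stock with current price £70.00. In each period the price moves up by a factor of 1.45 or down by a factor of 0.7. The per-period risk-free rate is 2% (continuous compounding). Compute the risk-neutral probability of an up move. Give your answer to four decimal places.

Risk-neutral probability p = (e^0.02 − 0.7)/(1.45 − 0.7) = 0.3202/0.7500 = 0.4269

p = 0.4269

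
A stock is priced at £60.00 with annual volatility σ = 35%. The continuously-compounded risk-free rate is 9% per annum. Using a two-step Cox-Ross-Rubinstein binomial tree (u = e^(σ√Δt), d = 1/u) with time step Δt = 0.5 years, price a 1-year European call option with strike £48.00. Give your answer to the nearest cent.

CRR parameters: u = e^(σ√Δt) = e^(0.35·√0.5) = 1.2808, d = 1/u = 0.7808
Per-period rate: rΔt = 0.09·0.5 = 0.045, so R = e^0.045 = 1.0460
Risk-neutral probability p = (e^0.045 − 0.7808)/(1.2808 − 0.7808) = 0.2653/0.5000 = 0.5305
Terminal stock prices: S_uu = 98.43, S_ud = 60, S_dd = 36.58
Terminal payoffs (S − K): max(50.43, 0) = 50.43, max(12, 0) = 12, max(-11.42, 0) = 0
Node u (S = 76.85): V_u = e^(−0.045)·[0.5305·50.4274 + 0.4695·12.0000] = 30.9603
Node d (S = 46.85): V_d = e^(−0.045)·[0.5305·12.0000 + 0.4695·0.0000] = 6.0858
Node 0 (S = 60): V_0 = e^(−0.045)·[0.5305·30.9603 + 0.4695·6.0858] = 18.4330

£18.43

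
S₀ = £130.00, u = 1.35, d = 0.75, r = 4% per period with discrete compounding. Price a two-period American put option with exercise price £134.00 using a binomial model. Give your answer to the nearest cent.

£18.68

Risk-neutral probability p = (1 + 0.04 − 0.75)/(1.35 − 0.75) = 0.2900/0.6000 = 0.4833
Terminal stock prices: S_uu = 236.9, S_ud = 131.6, S_dd = 73.12
Terminal payoffs (K − S): max(-102.9, 0) = 0, max(2.375, 0) = 2.375, max(60.88, 0) = 60.88
Node u (S = 175.5): continuation = 1/1.04·[0.4833·0.0000 + 0.5167·2.3750] = 1.1799; exercise value = 0.0000 ≤ continuation, so V_u = 1.1799
Node d (S = 97.5): continuation = 1/1.04·[0.4833·2.3750 + 0.5167·60.8750] = 31.3462; exercise value = 36.5000 > continuation, so V_d = 36.5000 (exercise)
Node 0 (S = 130): continuation = 1/1.04·[0.4833·1.1799 + 0.5167·36.5000] = 18.6814; exercise value = 4.0000 ≤ continuation, so V_0 = 18.6814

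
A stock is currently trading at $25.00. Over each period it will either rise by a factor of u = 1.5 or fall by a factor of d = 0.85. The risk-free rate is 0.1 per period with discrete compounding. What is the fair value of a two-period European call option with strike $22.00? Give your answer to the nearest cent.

Risk-neutral probability p = (1 + 0.1 − 0.85)/(1.5 − 0.85) = 0.2500/0.6500 = 0.3846
Terminal stock prices: S_uu = 56.25, S_ud = 31.88, S_dd = 18.06
Terminal payoffs (S − K): max(34.25, 0) = 34.25, max(9.875, 0) = 9.875, max(-3.938, 0) = 0
Node u (S = 37.5): V_u = 1/1.1·[0.3846·34.2500 + 0.6154·9.8750] = 17.5000
Node d (S = 21.25): V_d = 1/1.1·[0.3846·9.8750 + 0.6154·0.0000] = 3.4528
Node 0 (S = 25): V_0 = 1/1.1·[0.3846·17.5000 + 0.6154·3.4528] = 8.0505

$8.05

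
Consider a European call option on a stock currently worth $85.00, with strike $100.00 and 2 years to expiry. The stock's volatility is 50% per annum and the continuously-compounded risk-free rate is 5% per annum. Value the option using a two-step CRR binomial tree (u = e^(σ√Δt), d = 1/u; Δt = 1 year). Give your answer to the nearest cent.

$21.59

CRR parameters: u = e^(σ√Δt) = e^(0.5·√1) = 1.6487, d = 1/u = 0.6065
Per-period rate: rΔt = 0.05·1 = 0.05, so R = e^0.05 = 1.0513
Risk-neutral probability p = (e^0.05 − 0.6065)/(1.6487 − 0.6065) = 0.4447/1.0422 = 0.4267
Terminal stock prices: S_uu = 231.1, S_ud = 85, S_dd = 31.27
Terminal payoffs (S − K): max(131.1, 0) = 131.1, max(-15, 0) = 0, max(-68.73, 0) = 0
Node u (S = 140.1): V_u = e^(−0.05)·[0.4267·131.0540 + 0.5733·0.0000] = 53.1979
Node d (S = 51.56): V_d = e^(−0.05)·[0.4267·0.0000 + 0.5733·0.0000] = 0.0000
Node 0 (S = 85): V_0 = e^(−0.05)·[0.4267·53.1979 + 0.5733·0.0000] = 21.5943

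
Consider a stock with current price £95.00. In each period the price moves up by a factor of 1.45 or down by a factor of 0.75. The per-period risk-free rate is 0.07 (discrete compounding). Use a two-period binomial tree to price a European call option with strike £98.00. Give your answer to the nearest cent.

Risk-neutral probability p = (1 + 0.07 − 0.75)/(1.45 − 0.75) = 0.3200/0.7000 = 0.4571
Terminal stock prices: S_uu = 199.7, S_ud = 103.3, S_dd = 53.44
Terminal payoffs (S − K): max(101.7, 0) = 101.7, max(5.312, 0) = 5.312, max(-44.56, 0) = 0
Node u (S = 137.8): V_u = 1/1.07·[0.4571·101.7375 + 0.5429·5.3125] = 46.1612
Node d (S = 71.25): V_d = 1/1.07·[0.4571·5.3125 + 0.5429·0.0000] = 2.2697
Node 0 (S = 95): V_0 = 1/1.07·[0.4571·46.1612 + 0.5429·2.2697] = 20.8733

£20.87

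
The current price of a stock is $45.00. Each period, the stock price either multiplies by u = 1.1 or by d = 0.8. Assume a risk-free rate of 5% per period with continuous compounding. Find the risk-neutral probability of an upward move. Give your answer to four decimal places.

p = 0.8376

Risk-neutral probability p = (e^0.05 − 0.8)/(1.1 − 0.8) = 0.2513/0.3000 = 0.8376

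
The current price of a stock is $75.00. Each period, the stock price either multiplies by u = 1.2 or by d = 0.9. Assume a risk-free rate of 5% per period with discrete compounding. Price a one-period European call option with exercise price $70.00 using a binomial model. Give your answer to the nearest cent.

Risk-neutral probability p = (1 + 0.05 − 0.9)/(1.2 − 0.9) = 0.1500/0.3000 = 0.5000
Terminal stock prices: S_u = 90, S_d = 67.5
Terminal payoffs (S − K): max(20, 0) = 20, max(-2.5, 0) = 0
Node 0 (S = 75): V_0 = 1/1.05·[0.5000·20.0000 + 0.5000·0.0000] = 9.5238

$9.52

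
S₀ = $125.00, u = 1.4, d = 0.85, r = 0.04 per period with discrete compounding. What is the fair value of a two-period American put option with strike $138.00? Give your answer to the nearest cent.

$19.98

Risk-neutral probability p = (1 + 0.04 − 0.85)/(1.4 − 0.85) = 0.1900/0.5500 = 0.3455
Terminal stock prices: S_uu = 245, S_ud = 148.8, S_dd = 90.31
Terminal payoffs (K − S): max(-107, 0) = 0, max(-10.75, 0) = 0, max(47.69, 0) = 47.69
Node u (S = 175): continuation = 1/1.04·[0.3455·0.0000 + 0.6545·0.0000] = 0.0000; exercise value = 0.0000 ≤ continuation, so V_u = 0.0000
Node d (S = 106.2): continuation = 1/1.04·[0.3455·0.0000 + 0.6545·47.6875] = 30.0131; exercise value = 31.7500 > continuation, so V_d = 31.7500 (exercise)
Node 0 (S = 125): continuation = 1/1.04·[0.3455·0.0000 + 0.6545·31.7500] = 19.9825; exercise value = 13.0000 ≤ continuation, so V_0 = 19.9825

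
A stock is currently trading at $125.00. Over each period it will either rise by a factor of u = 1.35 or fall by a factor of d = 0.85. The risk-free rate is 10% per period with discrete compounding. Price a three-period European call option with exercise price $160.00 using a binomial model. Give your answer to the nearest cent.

$23.33

Risk-neutral probability p = (1 + 0.1 − 0.85)/(1.35 − 0.85) = 0.2500/0.5000 = 0.5000
Terminal stock prices: S_uuu = 307.5, S_uud = 193.6, S_udd = 121.9, S_ddd = 76.77
Terminal payoffs (S − K): max(147.5, 0) = 147.5, max(33.64, 0) = 33.64, max(-38.08, 0) = 0, max(-83.23, 0) = 0
Node uu (S = 227.8): V_uu = 1/1.1·[0.5000·147.5469 + 0.5000·33.6406] = 82.3580
Node ud (S = 143.4): V_ud = 1/1.1·[0.5000·33.6406 + 0.5000·0.0000] = 15.2912
Node dd (S = 90.31): V_dd = 1/1.1·[0.5000·0.0000 + 0.5000·0.0000] = 0.0000
Node u (S = 168.8): V_u = 1/1.1·[0.5000·82.3580 + 0.5000·15.2912] = 44.3860
Node d (S = 106.2): V_d = 1/1.1·[0.5000·15.2912 + 0.5000·0.0000] = 6.9505
Node 0 (S = 125): V_0 = 1/1.1·[0.5000·44.3860 + 0.5000·6.9505] = 23.3348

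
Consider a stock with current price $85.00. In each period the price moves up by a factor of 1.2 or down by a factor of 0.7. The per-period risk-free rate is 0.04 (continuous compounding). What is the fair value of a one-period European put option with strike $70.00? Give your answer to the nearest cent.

Risk-neutral probability p = (e^0.04 − 0.7)/(1.2 − 0.7) = 0.3408/0.5000 = 0.6816
Terminal stock prices: S_u = 102, S_d = 59.5
Terminal payoffs (K − S): max(-32, 0) = 0, max(10.5, 0) = 10.5
Node 0 (S = 85): V_0 = e^(−0.04)·[0.6816·0.0000 + 0.3184·10.5000] = 3.2119

$3.21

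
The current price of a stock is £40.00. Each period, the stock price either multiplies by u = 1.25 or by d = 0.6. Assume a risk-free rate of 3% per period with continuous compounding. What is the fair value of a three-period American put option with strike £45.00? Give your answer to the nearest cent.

£11.06

Risk-neutral probability p = (e^0.03 − 0.6)/(1.25 − 0.6) = 0.4305/0.6500 = 0.6622
Terminal stock prices: S_uuu = 78.12, S_uud = 37.5, S_udd = 18, S_ddd = 8.64
Terminal payoffs (K − S): max(-33.12, 0) = 0, max(7.5, 0) = 7.5, max(27, 0) = 27, max(36.36, 0) = 36.36
Node uu (S = 62.5): continuation = e^(−0.03)·[0.6622·0.0000 + 0.3378·7.5000] = 2.4583; exercise value = 0.0000 ≤ continuation, so V_uu = 2.4583
Node ud (S = 30): continuation = e^(−0.03)·[0.6622·7.5000 + 0.3378·27.0000] = 13.6700; exercise value = 15.0000 > continuation, so V_ud = 15.0000 (exercise)
Node dd (S = 14.4): continuation = e^(−0.03)·[0.6622·27.0000 + 0.3378·36.3600] = 29.2700; exercise value = 30.6000 > continuation, so V_dd = 30.6000 (exercise)
Node u (S = 50): continuation = e^(−0.03)·[0.6622·2.4583 + 0.3378·15.0000] = 6.4966; exercise value = 0.0000 ≤ continuation, so V_u = 6.4966
Node d (S = 24): continuation = e^(−0.03)·[0.6622·15.0000 + 0.3378·30.6000] = 19.6700; exercise value = 21.0000 > continuation, so V_d = 21.0000 (exercise)
Node 0 (S = 40): continuation = e^(−0.03)·[0.6622·6.4966 + 0.3378·21.0000] = 11.0585; exercise value = 5.0000 ≤ continuation, so V_0 = 11.0585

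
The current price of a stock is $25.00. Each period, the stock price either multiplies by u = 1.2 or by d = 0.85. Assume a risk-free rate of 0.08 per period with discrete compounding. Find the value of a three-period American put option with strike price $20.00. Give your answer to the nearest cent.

$0.20

Risk-neutral probability p = (1 + 0.08 − 0.85)/(1.2 − 0.85) = 0.2300/0.3500 = 0.6571
Terminal stock prices: S_uuu = 43.2, S_uud = 30.6, S_udd = 21.67, S_ddd = 15.35
Terminal payoffs (K − S): max(-23.2, 0) = 0, max(-10.6, 0) = 0, max(-1.675, 0) = 0, max(4.647, 0) = 4.647
Node uu (S = 36): continuation = 1/1.08·[0.6571·0.0000 + 0.3429·0.0000] = 0.0000; exercise value = 0.0000 ≤ continuation, so V_uu = 0.0000
Node ud (S = 25.5): continuation = 1/1.08·[0.6571·0.0000 + 0.3429·0.0000] = 0.0000; exercise value = 0.0000 ≤ continuation, so V_ud = 0.0000
Node dd (S = 18.06): continuation = 1/1.08·[0.6571·0.0000 + 0.3429·4.6469] = 1.4752; exercise value = 1.9375 > continuation, so V_dd = 1.9375 (exercise)
Node u (S = 30): continuation = 1/1.08·[0.6571·0.0000 + 0.3429·0.0000] = 0.0000; exercise value = 0.0000 ≤ continuation, so V_u = 0.0000
Node d (S = 21.25): continuation = 1/1.08·[0.6571·0.0000 + 0.3429·1.9375] = 0.6151; exercise value = 0.0000 ≤ continuation, so V_d = 0.6151
Node 0 (S = 25): continuation = 1/1.08·[0.6571·0.0000 + 0.3429·0.6151] = 0.1953; exercise value = 0.0000 ≤ continuation, so V_0 = 0.1953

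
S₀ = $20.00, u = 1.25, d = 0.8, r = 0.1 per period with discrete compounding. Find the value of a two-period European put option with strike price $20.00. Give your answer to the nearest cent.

Risk-neutral probability p = (1 + 0.1 − 0.8)/(1.25 − 0.8) = 0.3000/0.4500 = 0.6667
Terminal stock prices: S_uu = 31.25, S_ud = 20, S_dd = 12.8
Terminal payoffs (K − S): max(-11.25, 0) = 0, max(0, 0) = 0, max(7.2, 0) = 7.2
Node u (S = 25): V_u = 1/1.1·[0.6667·0.0000 + 0.3333·0.0000] = 0.0000
Node d (S = 16): V_d = 1/1.1·[0.6667·0.0000 + 0.3333·7.2000] = 2.1818
Node 0 (S = 20): V_0 = 1/1.1·[0.6667·0.0000 + 0.3333·2.1818] = 0.6612

$0.66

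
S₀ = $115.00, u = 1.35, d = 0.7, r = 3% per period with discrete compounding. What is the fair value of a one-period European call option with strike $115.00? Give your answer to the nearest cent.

$19.84

Risk-neutral probability p = (1 + 0.03 − 0.7)/(1.35 − 0.7) = 0.3300/0.6500 = 0.5077
Terminal stock prices: S_u = 155.2, S_d = 80.5
Terminal payoffs (S − K): max(40.25, 0) = 40.25, max(-34.5, 0) = 0
Node 0 (S = 115): V_0 = 1/1.03·[0.5077·40.2500 + 0.4923·0.0000] = 19.8394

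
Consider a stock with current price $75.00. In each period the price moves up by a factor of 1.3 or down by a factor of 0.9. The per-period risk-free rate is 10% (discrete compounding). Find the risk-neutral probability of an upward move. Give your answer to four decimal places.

p = 0.5000

Risk-neutral probability p = (1 + 0.1 − 0.9)/(1.3 − 0.9) = 0.2000/0.4000 = 0.5000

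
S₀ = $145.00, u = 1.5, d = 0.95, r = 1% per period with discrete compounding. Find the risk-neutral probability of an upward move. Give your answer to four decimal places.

Risk-neutral probability p = (1 + 0.01 − 0.95)/(1.5 − 0.95) = 0.0600/0.5500 = 0.1091

p = 0.1091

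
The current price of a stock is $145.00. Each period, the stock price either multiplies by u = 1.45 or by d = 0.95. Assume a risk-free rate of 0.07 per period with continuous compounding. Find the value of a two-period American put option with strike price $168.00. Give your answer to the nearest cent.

$23.00

Risk-neutral probability p = (e^0.07 − 0.95)/(1.45 − 0.95) = 0.1225/0.5000 = 0.2450
Terminal stock prices: S_uu = 304.9, S_ud = 199.7, S_dd = 130.9
Terminal payoffs (K − S): max(-136.9, 0) = 0, max(-31.74, 0) = 0, max(37.14, 0) = 37.14
Node u (S = 210.2): continuation = e^(−0.07)·[0.2450·0.0000 + 0.7550·0.0000] = 0.0000; exercise value = 0.0000 ≤ continuation, so V_u = 0.0000
Node d (S = 137.8): continuation = e^(−0.07)·[0.2450·0.0000 + 0.7550·37.1375] = 26.1426; exercise value = 30.2500 > continuation, so V_d = 30.2500 (exercise)
Node 0 (S = 145): continuation = e^(−0.07)·[0.2450·0.0000 + 0.7550·30.2500] = 21.2942; exercise value = 23.0000 > continuation, so V_0 = 23.0000 (exercise)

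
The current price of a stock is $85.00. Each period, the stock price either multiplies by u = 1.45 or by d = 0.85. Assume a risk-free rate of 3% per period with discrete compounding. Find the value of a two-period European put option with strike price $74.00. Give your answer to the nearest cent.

$5.81

Risk-neutral probability p = (1 + 0.03 − 0.85)/(1.45 − 0.85) = 0.1800/0.6000 = 0.3000
Terminal stock prices: S_uu = 178.7, S_ud = 104.8, S_dd = 61.41
Terminal payoffs (K − S): max(-104.7, 0) = 0, max(-30.76, 0) = 0, max(12.59, 0) = 12.59
Node u (S = 123.2): V_u = 1/1.03·[0.3000·0.0000 + 0.7000·0.0000] = 0.0000
Node d (S = 72.25): V_d = 1/1.03·[0.3000·0.0000 + 0.7000·12.5875] = 8.5546
Node 0 (S = 85): V_0 = 1/1.03·[0.3000·0.0000 + 0.7000·8.5546] = 5.8138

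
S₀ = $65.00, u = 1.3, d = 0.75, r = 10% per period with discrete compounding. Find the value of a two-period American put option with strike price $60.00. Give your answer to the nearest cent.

$3.72

Risk-neutral probability p = (1 + 0.1 − 0.75)/(1.3 − 0.75) = 0.3500/0.5500 = 0.6364
Terminal stock prices: S_uu = 109.9, S_ud = 63.38, S_dd = 36.56
Terminal payoffs (K − S): max(-49.85, 0) = 0, max(-3.375, 0) = 0, max(23.44, 0) = 23.44
Node u (S = 84.5): continuation = 1/1.1·[0.6364·0.0000 + 0.3636·0.0000] = 0.0000; exercise value = 0.0000 ≤ continuation, so V_u = 0.0000
Node d (S = 48.75): continuation = 1/1.1·[0.6364·0.0000 + 0.3636·23.4375] = 7.7479; exercise value = 11.2500 > continuation, so V_d = 11.2500 (exercise)
Node 0 (S = 65): continuation = 1/1.1·[0.6364·0.0000 + 0.3636·11.2500] = 3.7190; exercise value = 0.0000 ≤ continuation, so V_0 = 3.7190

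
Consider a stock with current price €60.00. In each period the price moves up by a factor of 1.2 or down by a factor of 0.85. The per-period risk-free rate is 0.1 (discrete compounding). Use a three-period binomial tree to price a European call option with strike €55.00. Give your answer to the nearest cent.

Risk-neutral probability p = (1 + 0.1 − 0.85)/(1.2 − 0.85) = 0.2500/0.3500 = 0.7143
Terminal stock prices: S_uuu = 103.7, S_uud = 73.44, S_udd = 52.02, S_ddd = 36.85
Terminal payoffs (S − K): max(48.68, 0) = 48.68, max(18.44, 0) = 18.44, max(-2.98, 0) = 0, max(-18.15, 0) = 0
Node uu (S = 86.4): V_uu = 1/1.1·[0.7143·48.6800 + 0.2857·18.4400] = 36.4000
Node ud (S = 61.2): V_ud = 1/1.1·[0.7143·18.4400 + 0.2857·0.0000] = 11.9740
Node dd (S = 43.35): V_dd = 1/1.1·[0.7143·0.0000 + 0.2857·0.0000] = 0.0000
Node u (S = 72): V_u = 1/1.1·[0.7143·36.4000 + 0.2857·11.9740] = 26.7465
Node d (S = 51): V_d = 1/1.1·[0.7143·11.9740 + 0.2857·0.0000] = 7.7753
Node 0 (S = 60): V_0 = 1/1.1·[0.7143·26.7465 + 0.2857·7.7753] = 19.3874

€19.39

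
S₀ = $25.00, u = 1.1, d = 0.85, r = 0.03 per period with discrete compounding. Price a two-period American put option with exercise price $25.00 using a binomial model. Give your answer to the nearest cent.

Risk-neutral probability p = (1 + 0.03 − 0.85)/(1.1 − 0.85) = 0.1800/0.2500 = 0.7200
Terminal stock prices: S_uu = 30.25, S_ud = 23.38, S_dd = 18.06
Terminal payoffs (K − S): max(-5.25, 0) = 0, max(1.625, 0) = 1.625, max(6.938, 0) = 6.938
Node u (S = 27.5): continuation = 1/1.03·[0.7200·0.0000 + 0.2800·1.6250] = 0.4417; exercise value = 0.0000 ≤ continuation, so V_u = 0.4417
Node d (S = 21.25): continuation = 1/1.03·[0.7200·1.6250 + 0.2800·6.9375] = 3.0218; exercise value = 3.7500 > continuation, so V_d = 3.7500 (exercise)
Node 0 (S = 25): continuation = 1/1.03·[0.7200·0.4417 + 0.2800·3.7500] = 1.3282; exercise value = 0.0000 ≤ continuation, so V_0 = 1.3282

$1.33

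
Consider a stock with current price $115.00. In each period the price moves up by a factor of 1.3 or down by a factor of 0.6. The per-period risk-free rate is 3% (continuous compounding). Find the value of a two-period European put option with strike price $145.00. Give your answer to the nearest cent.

Risk-neutral probability p = (e^0.03 − 0.6)/(1.3 − 0.6) = 0.4305/0.7000 = 0.6149
Terminal stock prices: S_uu = 194.4, S_ud = 89.7, S_dd = 41.4
Terminal payoffs (K − S): max(-49.35, 0) = 0, max(55.3, 0) = 55.3, max(103.6, 0) = 103.6
Node u (S = 149.5): V_u = e^(−0.03)·[0.6149·0.0000 + 0.3851·55.3000] = 20.6648
Node d (S = 69): V_d = e^(−0.03)·[0.6149·55.3000 + 0.3851·103.6000] = 71.7146
Node 0 (S = 115): V_0 = e^(−0.03)·[0.6149·20.6648 + 0.3851·71.7146] = 39.1306

$39.13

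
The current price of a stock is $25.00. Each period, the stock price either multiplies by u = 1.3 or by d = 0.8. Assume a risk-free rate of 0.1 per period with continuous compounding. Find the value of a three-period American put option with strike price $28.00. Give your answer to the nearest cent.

$3.31

Risk-neutral probability p = (e^0.1 − 0.8)/(1.3 − 0.8) = 0.3052/0.5000 = 0.6103
Terminal stock prices: S_uuu = 54.93, S_uud = 33.8, S_udd = 20.8, S_ddd = 12.8
Terminal payoffs (K − S): max(-26.93, 0) = 0, max(-5.8, 0) = 0, max(7.2, 0) = 7.2, max(15.2, 0) = 15.2
Node uu (S = 42.25): continuation = e^(−0.1)·[0.6103·0.0000 + 0.3897·0.0000] = 0.0000; exercise value = 0.0000 ≤ continuation, so V_uu = 0.0000
Node ud (S = 26): continuation = e^(−0.1)·[0.6103·0.0000 + 0.3897·7.2000] = 2.5386; exercise value = 2.0000 ≤ continuation, so V_ud = 2.5386
Node dd (S = 16): continuation = e^(−0.1)·[0.6103·7.2000 + 0.3897·15.2000] = 9.3354; exercise value = 12.0000 > continuation, so V_dd = 12.0000 (exercise)
Node u (S = 32.5): continuation = e^(−0.1)·[0.6103·0.0000 + 0.3897·2.5386] = 0.8950; exercise value = 0.0000 ≤ continuation, so V_u = 0.8950
Node d (S = 20): continuation = e^(−0.1)·[0.6103·2.5386 + 0.3897·12.0000] = 5.6329; exercise value = 8.0000 > continuation, so V_d = 8.0000 (exercise)
Node 0 (S = 25): continuation = e^(−0.1)·[0.6103·0.8950 + 0.3897·8.0000] = 3.3149; exercise value = 3.0000 ≤ continuation, so V_0 = 3.3149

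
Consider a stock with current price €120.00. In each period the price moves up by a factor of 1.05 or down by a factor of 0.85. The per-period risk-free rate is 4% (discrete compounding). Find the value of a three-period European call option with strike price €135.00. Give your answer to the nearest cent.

Risk-neutral probability p = (1 + 0.04 − 0.85)/(1.05 − 0.85) = 0.1900/0.2000 = 0.9500
Terminal stock prices: S_uuu = 138.9, S_uud = 112.5, S_udd = 91.03, S_ddd = 73.69
Terminal payoffs (S − K): max(3.915, 0) = 3.915, max(-22.54, 0) = 0, max(-43.97, 0) = 0, max(-61.31, 0) = 0
Node uu (S = 132.3): V_uu = 1/1.04·[0.9500·3.9150 + 0.0500·0.0000] = 3.5762
Node ud (S = 107.1): V_ud = 1/1.04·[0.9500·0.0000 + 0.0500·0.0000] = 0.0000
Node dd (S = 86.7): V_dd = 1/1.04·[0.9500·0.0000 + 0.0500·0.0000] = 0.0000
Node u (S = 126): V_u = 1/1.04·[0.9500·3.5762 + 0.0500·0.0000] = 3.2667
Node d (S = 102): V_d = 1/1.04·[0.9500·0.0000 + 0.0500·0.0000] = 0.0000
Node 0 (S = 120): V_0 = 1/1.04·[0.9500·3.2667 + 0.0500·0.0000] = 2.9840

€2.98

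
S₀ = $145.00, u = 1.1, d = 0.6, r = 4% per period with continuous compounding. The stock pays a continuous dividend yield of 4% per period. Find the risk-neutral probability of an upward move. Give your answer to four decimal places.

Per-period risk-free factor R = e^0.04 = 1.0408; dividend-adjusted growth = e^(0.04−0.04) = 1.0000.
Risk-neutral probability p = (1.0000 − 0.6)/(1.1 − 0.6) = 0.4000/0.5000 = 0.8000

p = 0.8000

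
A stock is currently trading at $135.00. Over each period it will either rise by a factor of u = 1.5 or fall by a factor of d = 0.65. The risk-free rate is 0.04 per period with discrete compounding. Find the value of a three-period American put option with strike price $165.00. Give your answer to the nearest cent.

Risk-neutral probability p = (1 + 0.04 − 0.65)/(1.5 − 0.65) = 0.3900/0.8500 = 0.4588
Terminal stock prices: S_uuu = 455.6, S_uud = 197.4, S_udd = 85.56, S_ddd = 37.07
Terminal payoffs (K − S): max(-290.6, 0) = 0, max(-32.44, 0) = 0, max(79.44, 0) = 79.44, max(127.9, 0) = 127.9
Node uu (S = 303.8): continuation = 1/1.04·[0.4588·0.0000 + 0.5412·0.0000] = 0.0000; exercise value = 0.0000 ≤ continuation, so V_uu = 0.0000
Node ud (S = 131.6): continuation = 1/1.04·[0.4588·0.0000 + 0.5412·79.4437] = 41.3395; exercise value = 33.3750 ≤ continuation, so V_ud = 41.3395
Node dd (S = 57.04): continuation = 1/1.04·[0.4588·79.4437 + 0.5412·127.9256] = 101.6163; exercise value = 107.9625 > continuation, so V_dd = 107.9625 (exercise)
Node u (S = 202.5): continuation = 1/1.04·[0.4588·0.0000 + 0.5412·41.3395] = 21.5115; exercise value = 0.0000 ≤ continuation, so V_u = 21.5115
Node d (S = 87.75): continuation = 1/1.04·[0.4588·41.3395 + 0.5412·107.9625] = 74.4176; exercise value = 77.2500 > continuation, so V_d = 77.2500 (exercise)
Node 0 (S = 135): continuation = 1/1.04·[0.4588·21.5115 + 0.5412·77.2500] = 49.6883; exercise value = 30.0000 ≤ continuation, so V_0 = 49.6883

$49.69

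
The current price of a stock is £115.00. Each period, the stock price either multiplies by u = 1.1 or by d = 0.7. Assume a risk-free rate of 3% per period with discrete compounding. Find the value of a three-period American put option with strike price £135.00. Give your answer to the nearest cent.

£20.00

Risk-neutral probability p = (1 + 0.03 − 0.7)/(1.1 − 0.7) = 0.3300/0.4000 = 0.8250
Terminal stock prices: S_uuu = 153.1, S_uud = 97.41, S_udd = 61.98, S_ddd = 39.44
Terminal payoffs (K − S): max(-18.07, 0) = 0, max(37.59, 0) = 37.59, max(73.02, 0) = 73.02, max(95.56, 0) = 95.56
Node uu (S = 139.2): continuation = 1/1.03·[0.8250·0.0000 + 0.1750·37.5950] = 6.3875; exercise value = 0.0000 ≤ continuation, so V_uu = 6.3875
Node ud (S = 88.55): continuation = 1/1.03·[0.8250·37.5950 + 0.1750·73.0150] = 42.5180; exercise value = 46.4500 > continuation, so V_ud = 46.4500 (exercise)
Node dd (S = 56.35): continuation = 1/1.03·[0.8250·73.0150 + 0.1750·95.5550] = 74.7180; exercise value = 78.6500 > continuation, so V_dd = 78.6500 (exercise)
Node u (S = 126.5): continuation = 1/1.03·[0.8250·6.3875 + 0.1750·46.4500] = 13.0082; exercise value = 8.5000 ≤ continuation, so V_u = 13.0082
Node d (S = 80.5): continuation = 1/1.03·[0.8250·46.4500 + 0.1750·78.6500] = 50.5680; exercise value = 54.5000 > continuation, so V_d = 54.5000 (exercise)
Node 0 (S = 115): continuation = 1/1.03·[0.8250·13.0082 + 0.1750·54.5000] = 19.6789; exercise value = 20.0000 > continuation, so V_0 = 20.0000 (exercise)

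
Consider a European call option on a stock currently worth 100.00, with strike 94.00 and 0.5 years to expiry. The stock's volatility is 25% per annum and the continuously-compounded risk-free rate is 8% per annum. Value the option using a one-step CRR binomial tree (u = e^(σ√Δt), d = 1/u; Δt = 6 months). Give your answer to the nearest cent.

CRR parameters: u = e^(σ√Δt) = e^(0.25·√0.5) = 1.1934, d = 1/u = 0.8380
Per-period rate: rΔt = 0.08·0.5 = 0.04, so R = e^0.04 = 1.0408
Risk-neutral probability p = (e^0.04 − 0.8380)/(1.1934 − 0.8380) = 0.2028/0.3554 = 0.5708
Terminal stock prices: S_u = 119.3, S_d = 83.8
Terminal payoffs (S − K): max(25.34, 0) = 25.34, max(-10.2, 0) = 0
Node 0 (S = 100): V_0 = e^(−0.04)·[0.5708·25.3365 + 0.4292·0.0000] = 13.8938

13.89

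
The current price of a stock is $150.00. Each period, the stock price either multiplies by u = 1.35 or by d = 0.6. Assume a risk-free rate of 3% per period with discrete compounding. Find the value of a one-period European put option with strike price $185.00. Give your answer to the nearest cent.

$39.35

Risk-neutral probability p = (1 + 0.03 − 0.6)/(1.35 − 0.6) = 0.4300/0.7500 = 0.5733
Terminal stock prices: S_u = 202.5, S_d = 90
Terminal payoffs (K − S): max(-17.5, 0) = 0, max(95, 0) = 95
Node 0 (S = 150): V_0 = 1/1.03·[0.5733·0.0000 + 0.4267·95.0000] = 39.3528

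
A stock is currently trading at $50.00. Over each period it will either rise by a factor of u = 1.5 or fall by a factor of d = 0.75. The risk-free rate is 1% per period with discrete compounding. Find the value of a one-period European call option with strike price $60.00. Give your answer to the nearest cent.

$5.15

Risk-neutral probability p = (1 + 0.01 − 0.75)/(1.5 − 0.75) = 0.2600/0.7500 = 0.3467
Terminal stock prices: S_u = 75, S_d = 37.5
Terminal payoffs (S − K): max(15, 0) = 15, max(-22.5, 0) = 0
Node 0 (S = 50): V_0 = 1/1.01·[0.3467·15.0000 + 0.6533·0.0000] = 5.1485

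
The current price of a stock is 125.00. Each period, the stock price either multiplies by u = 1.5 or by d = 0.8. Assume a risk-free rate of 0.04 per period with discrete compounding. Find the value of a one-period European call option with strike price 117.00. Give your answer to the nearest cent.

23.24

Risk-neutral probability p = (1 + 0.04 − 0.8)/(1.5 − 0.8) = 0.2400/0.7000 = 0.3429
Terminal stock prices: S_u = 187.5, S_d = 100
Terminal payoffs (S − K): max(70.5, 0) = 70.5, max(-17, 0) = 0
Node 0 (S = 125): V_0 = 1/1.04·[0.3429·70.5000 + 0.6571·0.0000] = 23.2418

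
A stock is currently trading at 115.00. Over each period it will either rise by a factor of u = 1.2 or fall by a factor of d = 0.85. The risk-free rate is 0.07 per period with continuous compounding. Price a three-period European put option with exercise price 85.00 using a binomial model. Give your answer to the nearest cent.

Risk-neutral probability p = (e^0.07 − 0.85)/(1.2 − 0.85) = 0.2225/0.3500 = 0.6357
Terminal stock prices: S_uuu = 198.7, S_uud = 140.8, S_udd = 99.7, S_ddd = 70.62
Terminal payoffs (K − S): max(-113.7, 0) = 0, max(-55.76, 0) = 0, max(-14.7, 0) = 0, max(14.38, 0) = 14.38
Node uu (S = 165.6): V_uu = e^(−0.07)·[0.6357·0.0000 + 0.3643·0.0000] = 0.0000
Node ud (S = 117.3): V_ud = e^(−0.07)·[0.6357·0.0000 + 0.3643·0.0000] = 0.0000
Node dd (S = 83.09): V_dd = e^(−0.07)·[0.6357·0.0000 + 0.3643·14.3756] = 4.8825
Node u (S = 138): V_u = e^(−0.07)·[0.6357·0.0000 + 0.3643·0.0000] = 0.0000
Node d (S = 97.75): V_d = e^(−0.07)·[0.6357·0.0000 + 0.3643·4.8825] = 1.6583
Node 0 (S = 115): V_0 = e^(−0.07)·[0.6357·0.0000 + 0.3643·1.6583] = 0.5632

0.56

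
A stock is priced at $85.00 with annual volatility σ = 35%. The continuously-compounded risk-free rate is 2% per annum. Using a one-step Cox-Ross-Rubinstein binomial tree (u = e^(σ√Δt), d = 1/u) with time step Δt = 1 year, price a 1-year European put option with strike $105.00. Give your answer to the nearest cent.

$24.68

CRR parameters: u = e^(σ√Δt) = e^(0.35·√1) = 1.4191, d = 1/u = 0.7047
Per-period rate: rΔt = 0.02·1 = 0.02, so R = e^0.02 = 1.0202
Risk-neutral probability p = (e^0.02 − 0.7047)/(1.4191 − 0.7047) = 0.3155/0.7144 = 0.4417
Terminal stock prices: S_u = 120.6, S_d = 59.9
Terminal payoffs (K − S): max(-15.62, 0) = 0, max(45.1, 0) = 45.1
Node 0 (S = 85): V_0 = e^(−0.02)·[0.4417·0.0000 + 0.5583·45.1015] = 24.6833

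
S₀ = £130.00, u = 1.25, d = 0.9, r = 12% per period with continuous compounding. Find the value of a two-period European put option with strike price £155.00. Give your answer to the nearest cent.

£7.92

Risk-neutral probability p = (e^0.12 − 0.9)/(1.25 − 0.9) = 0.2275/0.3500 = 0.6500
Terminal stock prices: S_uu = 203.1, S_ud = 146.2, S_dd = 105.3
Terminal payoffs (K − S): max(-48.12, 0) = 0, max(8.75, 0) = 8.75, max(49.7, 0) = 49.7
Node u (S = 162.5): V_u = e^(−0.12)·[0.6500·0.0000 + 0.3500·8.7500] = 2.7163
Node d (S = 117): V_d = e^(−0.12)·[0.6500·8.7500 + 0.3500·49.7000] = 20.4727
Node 0 (S = 130): V_0 = e^(−0.12)·[0.6500·2.7163 + 0.3500·20.4727] = 7.9212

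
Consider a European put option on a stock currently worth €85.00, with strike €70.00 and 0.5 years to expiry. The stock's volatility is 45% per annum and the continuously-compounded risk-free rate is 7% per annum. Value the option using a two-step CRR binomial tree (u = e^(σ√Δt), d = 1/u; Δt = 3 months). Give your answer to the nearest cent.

CRR parameters: u = e^(σ√Δt) = e^(0.45·√0.25) = 1.2523, d = 1/u = 0.7985
Per-period rate: rΔt = 0.07·0.25 = 0.0175, so R = e^0.0175 = 1.0177
Risk-neutral probability p = (e^0.0175 − 0.7985)/(1.2523 − 0.7985) = 0.2191/0.4538 = 0.4829
Terminal stock prices: S_uu = 133.3, S_ud = 85, S_dd = 54.2
Terminal payoffs (K − S): max(-63.31, 0) = 0, max(-15, 0) = 0, max(15.8, 0) = 15.8
Node u (S = 106.4): V_u = e^(−0.0175)·[0.4829·0.0000 + 0.5171·0.0000] = 0.0000
Node d (S = 67.87): V_d = e^(−0.0175)·[0.4829·0.0000 + 0.5171·15.8016] = 8.0294
Node 0 (S = 85): V_0 = e^(−0.0175)·[0.4829·0.0000 + 0.5171·8.0294] = 4.0801

€4.08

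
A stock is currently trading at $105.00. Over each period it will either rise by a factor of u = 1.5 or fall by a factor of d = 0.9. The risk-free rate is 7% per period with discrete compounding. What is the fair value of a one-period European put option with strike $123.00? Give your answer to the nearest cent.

Risk-neutral probability p = (1 + 0.07 − 0.9)/(1.5 − 0.9) = 0.1700/0.6000 = 0.2833
Terminal stock prices: S_u = 157.5, S_d = 94.5
Terminal payoffs (K − S): max(-34.5, 0) = 0, max(28.5, 0) = 28.5
Node 0 (S = 105): V_0 = 1/1.07·[0.2833·0.0000 + 0.7167·28.5000] = 19.0888

$19.09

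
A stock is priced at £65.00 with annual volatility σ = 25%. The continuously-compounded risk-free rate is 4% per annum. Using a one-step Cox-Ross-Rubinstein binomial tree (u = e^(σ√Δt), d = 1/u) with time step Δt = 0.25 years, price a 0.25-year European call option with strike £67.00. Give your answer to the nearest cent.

CRR parameters: u = e^(σ√Δt) = e^(0.25·√0.25) = 1.1331, d = 1/u = 0.8825
Per-period rate: rΔt = 0.04·0.25 = 0.01, so R = e^0.01 = 1.0101
Risk-neutral probability p = (e^0.01 − 0.8825)/(1.1331 − 0.8825) = 0.1276/0.2507 = 0.5089
Terminal stock prices: S_u = 73.65, S_d = 57.36
Terminal payoffs (S − K): max(6.655, 0) = 6.655, max(-9.638, 0) = 0
Node 0 (S = 65): V_0 = e^(−0.01)·[0.5089·6.6546 + 0.4911·0.0000] = 3.3528

£3.35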